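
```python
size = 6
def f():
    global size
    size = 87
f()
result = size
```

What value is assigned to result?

Step 1: size = 6 globally.
Step 2: f() declares global size and sets it to 87.
Step 3: After f(), global size = 87. result = 87

The answer is 87.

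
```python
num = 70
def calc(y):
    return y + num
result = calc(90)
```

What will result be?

Step 1: num = 70 is defined globally.
Step 2: calc(90) uses parameter y = 90 and looks up num from global scope = 70.
Step 3: result = 90 + 70 = 160

The answer is 160.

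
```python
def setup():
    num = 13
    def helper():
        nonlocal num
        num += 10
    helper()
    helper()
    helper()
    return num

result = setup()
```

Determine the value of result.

Step 1: num starts at 13.
Step 2: helper() is called 3 times, each adding 10.
Step 3: num = 13 + 10 * 3 = 43

The answer is 43.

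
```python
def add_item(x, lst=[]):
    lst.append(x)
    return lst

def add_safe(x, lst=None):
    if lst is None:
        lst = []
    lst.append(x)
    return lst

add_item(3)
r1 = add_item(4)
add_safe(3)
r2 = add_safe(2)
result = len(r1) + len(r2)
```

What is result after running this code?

Step 1: add_item shares mutable default: after 2 calls, lst = [3, 4], len = 2.
Step 2: add_safe creates fresh list each time: r2 = [2], len = 1.
Step 3: result = 2 + 1 = 3

The answer is 3.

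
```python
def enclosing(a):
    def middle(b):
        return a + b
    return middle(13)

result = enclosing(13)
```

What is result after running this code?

Step 1: enclosing(13) passes a = 13.
Step 2: middle(13) has b = 13, reads a = 13 from enclosing.
Step 3: result = 13 + 13 = 26

The answer is 26.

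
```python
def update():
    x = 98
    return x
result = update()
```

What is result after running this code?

Step 1: update() defines x = 98 in its local scope.
Step 2: return x finds the local variable x = 98.
Step 3: result = 98

The answer is 98.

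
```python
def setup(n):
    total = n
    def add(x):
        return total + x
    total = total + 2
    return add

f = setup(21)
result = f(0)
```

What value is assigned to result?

Step 1: setup(21) sets total = 21, then total = 21 + 2 = 23.
Step 2: Closures capture by reference, so add sees total = 23.
Step 3: f(0) returns 23 + 0 = 23

The answer is 23.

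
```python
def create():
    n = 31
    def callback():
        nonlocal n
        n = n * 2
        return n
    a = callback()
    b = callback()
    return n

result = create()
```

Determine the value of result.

Step 1: n starts at 31.
Step 2: First callback(): n = 31 * 2 = 62.
Step 3: Second callback(): n = 62 * 2 = 124.
Step 4: result = 124

The answer is 124.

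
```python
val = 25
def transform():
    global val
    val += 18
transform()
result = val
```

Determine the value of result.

Step 1: val = 25 globally.
Step 2: transform() modifies global val: val += 18 = 43.
Step 3: result = 43

The answer is 43.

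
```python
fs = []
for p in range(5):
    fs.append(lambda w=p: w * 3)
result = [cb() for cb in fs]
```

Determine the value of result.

Step 1: Default arg w=p captures p at each iteration.
Step 2: fs[k] has w defaulting to k, returns k * 3.
Step 3: result = [0, 3, 6, 9, 12]

The answer is [0, 3, 6, 9, 12].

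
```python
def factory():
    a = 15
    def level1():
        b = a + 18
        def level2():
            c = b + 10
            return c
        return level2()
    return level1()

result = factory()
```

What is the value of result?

Step 1: a = 15. b = a + 18 = 33.
Step 2: c = b + 10 = 33 + 10 = 43.
Step 3: result = 43

The answer is 43.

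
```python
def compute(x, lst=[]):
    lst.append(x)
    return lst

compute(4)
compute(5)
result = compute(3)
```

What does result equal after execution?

Step 1: Mutable default argument gotcha! The list [] is created once.
Step 2: Each call appends to the SAME list: [4], [4, 5], [4, 5, 3].
Step 3: result = [4, 5, 3]

The answer is [4, 5, 3].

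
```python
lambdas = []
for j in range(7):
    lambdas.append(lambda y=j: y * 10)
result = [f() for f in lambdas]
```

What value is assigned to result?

Step 1: Default arg y=j captures j at each iteration.
Step 2: lambdas[k] has y defaulting to k, returns k * 10.
Step 3: result = [0, 10, 20, 30, 40, 50, 60]

The answer is [0, 10, 20, 30, 40, 50, 60].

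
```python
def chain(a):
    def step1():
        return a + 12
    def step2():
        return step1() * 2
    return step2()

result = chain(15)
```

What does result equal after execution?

Step 1: chain(15) captures a = 15.
Step 2: step2() calls step1() which returns 15 + 12 = 27.
Step 3: step2() returns 27 * 2 = 54

The answer is 54.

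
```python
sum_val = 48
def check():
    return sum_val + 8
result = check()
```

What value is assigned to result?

Step 1: sum_val = 48 is defined globally.
Step 2: check() looks up sum_val from global scope = 48, then computes 48 + 8 = 56.
Step 3: result = 56

The answer is 56.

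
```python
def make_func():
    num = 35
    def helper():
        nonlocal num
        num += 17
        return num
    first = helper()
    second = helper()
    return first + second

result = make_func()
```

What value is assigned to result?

Step 1: num starts at 35.
Step 2: First call: num = 35 + 17 = 52, returns 52.
Step 3: Second call: num = 52 + 17 = 69, returns 69.
Step 4: result = 52 + 69 = 121

The answer is 121.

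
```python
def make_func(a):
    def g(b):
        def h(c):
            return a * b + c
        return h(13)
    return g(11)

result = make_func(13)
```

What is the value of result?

Step 1: a = 13, b = 11, c = 13.
Step 2: h() computes a * b + c = 13 * 11 + 13 = 156.
Step 3: result = 156

The answer is 156.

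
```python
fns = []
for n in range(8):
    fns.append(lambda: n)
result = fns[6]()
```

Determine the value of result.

Step 1: The loop creates 8 lambdas, all referencing the same variable n.
Step 2: After the loop, n = 7 (final value).
Step 3: fns[6]() looks up n at call time and finds 7. This is the late binding gotcha. result = 7

The answer is 7.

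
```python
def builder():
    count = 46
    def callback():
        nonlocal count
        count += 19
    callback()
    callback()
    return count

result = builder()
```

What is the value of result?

Step 1: count starts at 46.
Step 2: callback() is called 2 times, each adding 19.
Step 3: count = 46 + 19 * 2 = 84

The answer is 84.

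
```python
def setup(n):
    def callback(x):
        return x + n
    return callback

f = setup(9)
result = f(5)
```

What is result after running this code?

Step 1: setup(9) creates a closure that captures n = 9.
Step 2: f(5) calls the closure with x = 5, returning 5 + 9 = 14.
Step 3: result = 14

The answer is 14.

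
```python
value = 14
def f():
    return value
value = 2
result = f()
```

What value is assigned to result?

Step 1: value is first set to 14, then reassigned to 2.
Step 2: f() is called after the reassignment, so it looks up the current global value = 2.
Step 3: result = 2

The answer is 2.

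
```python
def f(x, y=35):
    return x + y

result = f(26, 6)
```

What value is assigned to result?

Step 1: f(26, 6) overrides default y with 6.
Step 2: Returns 26 + 6 = 32.
Step 3: result = 32

The answer is 32.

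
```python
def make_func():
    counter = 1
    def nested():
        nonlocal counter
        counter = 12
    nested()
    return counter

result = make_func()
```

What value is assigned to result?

Step 1: make_func() sets counter = 1.
Step 2: nested() uses nonlocal to reassign counter = 12.
Step 3: result = 12

The answer is 12.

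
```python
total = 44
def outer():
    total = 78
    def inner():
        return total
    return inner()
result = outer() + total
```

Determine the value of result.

Step 1: Global total = 44. outer() shadows with total = 78.
Step 2: inner() returns enclosing total = 78. outer() = 78.
Step 3: result = 78 + global total (44) = 122

The answer is 122.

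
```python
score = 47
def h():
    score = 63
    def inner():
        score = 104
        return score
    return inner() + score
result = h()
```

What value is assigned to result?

Step 1: h() has local score = 63. inner() has local score = 104.
Step 2: inner() returns its local score = 104.
Step 3: h() returns 104 + its own score (63) = 167

The answer is 167.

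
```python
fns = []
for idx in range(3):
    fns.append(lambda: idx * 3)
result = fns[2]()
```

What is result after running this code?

Step 1: All lambdas reference the same variable idx (late binding).
Step 2: After the loop, idx = 2. Every lambda returns idx * 3.
Step 3: fns[2]() = 2 * 3 = 6

The answer is 6.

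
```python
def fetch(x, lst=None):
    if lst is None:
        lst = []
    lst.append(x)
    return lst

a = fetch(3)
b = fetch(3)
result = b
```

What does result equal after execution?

Step 1: None default with guard creates a NEW list each call.
Step 2: a = [3] (fresh list). b = [3] (another fresh list).
Step 3: result = [3] (this is the fix for mutable default)

The answer is [3].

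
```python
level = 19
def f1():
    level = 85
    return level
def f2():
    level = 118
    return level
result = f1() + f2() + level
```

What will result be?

Step 1: Each function shadows global level with its own local.
Step 2: f1() returns 85, f2() returns 118.
Step 3: Global level = 19 is unchanged. result = 85 + 118 + 19 = 222

The answer is 222.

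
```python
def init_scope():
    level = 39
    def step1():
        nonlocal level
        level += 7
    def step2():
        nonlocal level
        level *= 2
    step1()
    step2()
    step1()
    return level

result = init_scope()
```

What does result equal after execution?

Step 1: level = 39.
Step 2: step1(): level = 39 + 7 = 46.
Step 3: step2(): level = 46 * 2 = 92.
Step 4: step1(): level = 92 + 7 = 99. result = 99

The answer is 99.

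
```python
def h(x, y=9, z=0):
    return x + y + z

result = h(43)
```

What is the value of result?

Step 1: h(43) uses defaults y = 9, z = 0.
Step 2: Returns 43 + 9 + 0 = 52.
Step 3: result = 52

The answer is 52.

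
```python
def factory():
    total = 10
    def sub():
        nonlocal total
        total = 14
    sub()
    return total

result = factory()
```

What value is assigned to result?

Step 1: factory() sets total = 10.
Step 2: sub() uses nonlocal to reassign total = 14.
Step 3: result = 14

The answer is 14.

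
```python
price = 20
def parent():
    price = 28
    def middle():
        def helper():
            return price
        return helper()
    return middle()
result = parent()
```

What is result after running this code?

Step 1: parent() defines price = 28. middle() and helper() have no local price.
Step 2: helper() checks local (none), enclosing middle() (none), enclosing parent() and finds price = 28.
Step 3: result = 28

The answer is 28.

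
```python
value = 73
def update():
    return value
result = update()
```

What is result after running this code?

Step 1: value = 73 is defined in the global scope.
Step 2: update() looks up value. No local value exists, so Python checks the global scope via LEGB rule and finds value = 73.
Step 3: result = 73

The answer is 73.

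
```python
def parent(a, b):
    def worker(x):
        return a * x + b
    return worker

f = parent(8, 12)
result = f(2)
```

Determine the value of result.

Step 1: parent(8, 12) captures a = 8, b = 12.
Step 2: f(2) computes 8 * 2 + 12 = 28.
Step 3: result = 28

The answer is 28.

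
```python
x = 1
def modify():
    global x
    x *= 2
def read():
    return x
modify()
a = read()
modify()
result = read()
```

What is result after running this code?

Step 1: x = 1.
Step 2: First modify(): x = 1 * 2 = 2.
Step 3: Second modify(): x = 2 * 2 = 4.
Step 4: read() returns 4

The answer is 4.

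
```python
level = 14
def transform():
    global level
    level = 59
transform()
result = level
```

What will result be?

Step 1: level = 14 globally.
Step 2: transform() declares global level and sets it to 59.
Step 3: After transform(), global level = 59. result = 59

The answer is 59.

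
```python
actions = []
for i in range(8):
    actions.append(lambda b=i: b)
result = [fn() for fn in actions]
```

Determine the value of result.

Step 1: Default arg b=i captures i at each iteration.
Step 2: Each lambda has its own default: 0, 1, ..., 7.
Step 3: result = [0, 1, 2, 3, 4, 5, 6, 7]

The answer is [0, 1, 2, 3, 4, 5, 6, 7].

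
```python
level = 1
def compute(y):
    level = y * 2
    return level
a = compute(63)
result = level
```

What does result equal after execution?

Step 1: Global level = 1.
Step 2: compute(63) creates local level = 63 * 2 = 126.
Step 3: Global level unchanged because no global keyword. result = 1

The answer is 1.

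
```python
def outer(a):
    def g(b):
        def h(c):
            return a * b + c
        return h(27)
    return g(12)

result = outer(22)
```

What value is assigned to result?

Step 1: a = 22, b = 12, c = 27.
Step 2: h() computes a * b + c = 22 * 12 + 27 = 291.
Step 3: result = 291

The answer is 291.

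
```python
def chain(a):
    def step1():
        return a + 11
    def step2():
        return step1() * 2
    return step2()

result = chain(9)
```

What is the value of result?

Step 1: chain(9) captures a = 9.
Step 2: step2() calls step1() which returns 9 + 11 = 20.
Step 3: step2() returns 20 * 2 = 40

The answer is 40.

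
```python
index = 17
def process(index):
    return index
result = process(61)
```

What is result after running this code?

Step 1: Global index = 17.
Step 2: process(61) takes parameter index = 61, which shadows the global.
Step 3: result = 61

The answer is 61.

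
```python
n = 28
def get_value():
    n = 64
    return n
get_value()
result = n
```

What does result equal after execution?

Step 1: n = 28 globally.
Step 2: get_value() creates a LOCAL n = 64 (no global keyword!).
Step 3: The global n is unchanged. result = 28

The answer is 28.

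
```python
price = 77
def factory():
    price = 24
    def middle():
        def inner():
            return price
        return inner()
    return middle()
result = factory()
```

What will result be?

Step 1: factory() defines price = 24. middle() and inner() have no local price.
Step 2: inner() checks local (none), enclosing middle() (none), enclosing factory() and finds price = 24.
Step 3: result = 24

The answer is 24.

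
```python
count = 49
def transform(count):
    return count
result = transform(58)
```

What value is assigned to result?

Step 1: Global count = 49.
Step 2: transform(58) takes parameter count = 58, which shadows the global.
Step 3: result = 58

The answer is 58.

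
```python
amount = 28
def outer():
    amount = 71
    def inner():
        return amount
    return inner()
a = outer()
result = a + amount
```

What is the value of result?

Step 1: outer() has local amount = 71. inner() reads from enclosing.
Step 2: outer() returns 71. Global amount = 28 unchanged.
Step 3: result = 71 + 28 = 99

The answer is 99.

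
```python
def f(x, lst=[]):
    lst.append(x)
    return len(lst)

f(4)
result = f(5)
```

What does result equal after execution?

Step 1: Mutable default list persists between calls.
Step 2: First call: lst = [4], len = 1. Second call: lst = [4, 5], len = 2.
Step 3: result = 2

The answer is 2.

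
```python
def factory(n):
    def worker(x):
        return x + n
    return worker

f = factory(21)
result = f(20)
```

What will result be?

Step 1: factory(21) creates a closure that captures n = 21.
Step 2: f(20) calls the closure with x = 20, returning 20 + 21 = 41.
Step 3: result = 41

The answer is 41.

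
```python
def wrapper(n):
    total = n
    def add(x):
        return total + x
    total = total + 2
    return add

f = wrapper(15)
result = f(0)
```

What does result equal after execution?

Step 1: wrapper(15) sets total = 15, then total = 15 + 2 = 17.
Step 2: Closures capture by reference, so add sees total = 17.
Step 3: f(0) returns 17 + 0 = 17

The answer is 17.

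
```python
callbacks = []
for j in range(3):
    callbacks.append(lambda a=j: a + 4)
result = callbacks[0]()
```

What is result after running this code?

Step 1: Default argument a=j captures j's value at definition time.
Step 2: callbacks[0] was defined when j = 0, so a defaults to 0.
Step 3: result = 0 + 4 = 4 (default arg fixes the late binding issue)

The answer is 4.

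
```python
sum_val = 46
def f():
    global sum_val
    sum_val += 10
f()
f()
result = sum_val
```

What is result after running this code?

Step 1: sum_val = 46.
Step 2: First f(): sum_val = 46 + 10 = 56.
Step 3: Second f(): sum_val = 56 + 10 = 66. result = 66

The answer is 66.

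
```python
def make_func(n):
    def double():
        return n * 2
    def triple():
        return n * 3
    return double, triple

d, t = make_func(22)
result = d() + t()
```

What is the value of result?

Step 1: Both closures capture the same n = 22.
Step 2: d() = 22 * 2 = 44, t() = 22 * 3 = 66.
Step 3: result = 44 + 66 = 110

The answer is 110.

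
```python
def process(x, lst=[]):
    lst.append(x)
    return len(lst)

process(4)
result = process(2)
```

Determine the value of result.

Step 1: Mutable default list persists between calls.
Step 2: First call: lst = [4], len = 1. Second call: lst = [4, 2], len = 2.
Step 3: result = 2

The answer is 2.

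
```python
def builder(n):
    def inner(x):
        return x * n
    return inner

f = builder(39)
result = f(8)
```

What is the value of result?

Step 1: builder(39) creates a closure capturing n = 39.
Step 2: f(8) computes 8 * 39 = 312.
Step 3: result = 312

The answer is 312.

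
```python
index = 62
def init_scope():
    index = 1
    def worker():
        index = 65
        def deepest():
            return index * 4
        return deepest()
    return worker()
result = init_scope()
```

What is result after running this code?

Step 1: deepest() looks up index through LEGB: not local, finds index = 65 in enclosing worker().
Step 2: Returns 65 * 4 = 260.
Step 3: result = 260

The answer is 260.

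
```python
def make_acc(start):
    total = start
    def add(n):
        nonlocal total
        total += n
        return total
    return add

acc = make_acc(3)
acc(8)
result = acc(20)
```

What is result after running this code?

Step 1: make_acc(3) creates closure with total = 3.
Step 2: First acc(8): total = 3 + 8 = 11.
Step 3: Second acc(20): total = 11 + 20 = 31. result = 31

The answer is 31.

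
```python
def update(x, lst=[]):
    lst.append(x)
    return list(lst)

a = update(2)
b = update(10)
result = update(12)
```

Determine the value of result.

Step 1: Default list is shared. list() creates copies for return values.
Step 2: Internal list grows: [2] -> [2, 10] -> [2, 10, 12].
Step 3: result = [2, 10, 12]

The answer is [2, 10, 12].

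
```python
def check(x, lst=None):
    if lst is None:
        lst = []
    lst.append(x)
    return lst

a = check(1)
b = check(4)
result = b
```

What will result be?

Step 1: None default with guard creates a NEW list each call.
Step 2: a = [1] (fresh list). b = [4] (another fresh list).
Step 3: result = [4] (this is the fix for mutable default)

The answer is [4].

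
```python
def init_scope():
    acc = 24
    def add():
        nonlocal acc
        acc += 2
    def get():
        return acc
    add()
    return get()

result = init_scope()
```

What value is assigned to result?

Step 1: acc = 24. add() modifies it via nonlocal, get() reads it.
Step 2: add() makes acc = 24 + 2 = 26.
Step 3: get() returns 26. result = 26

The answer is 26.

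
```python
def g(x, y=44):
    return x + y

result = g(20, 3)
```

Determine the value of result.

Step 1: g(20, 3) overrides default y with 3.
Step 2: Returns 20 + 3 = 23.
Step 3: result = 23

The answer is 23.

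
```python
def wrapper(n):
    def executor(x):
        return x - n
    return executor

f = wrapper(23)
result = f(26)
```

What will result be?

Step 1: wrapper(23) creates a closure capturing n = 23.
Step 2: f(26) computes 26 - 23 = 3.
Step 3: result = 3

The answer is 3.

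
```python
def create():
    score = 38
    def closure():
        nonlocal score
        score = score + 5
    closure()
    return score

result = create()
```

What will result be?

Step 1: create() sets score = 38.
Step 2: closure() uses nonlocal to modify score in create's scope: score = 38 + 5 = 43.
Step 3: create() returns the modified score = 43

The answer is 43.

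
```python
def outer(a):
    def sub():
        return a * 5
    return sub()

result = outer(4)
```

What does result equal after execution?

Step 1: outer(4) binds parameter a = 4.
Step 2: sub() accesses a = 4 from enclosing scope.
Step 3: result = 4 * 5 = 20

The answer is 20.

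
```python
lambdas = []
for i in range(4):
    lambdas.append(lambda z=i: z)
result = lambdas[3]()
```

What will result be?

Step 1: Default argument z=i captures i's value at each iteration.
Step 2: lambdas[3] captured z = 3 when i was 3.
Step 3: result = 3

The answer is 3.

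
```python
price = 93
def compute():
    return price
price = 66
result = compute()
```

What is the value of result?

Step 1: price is first set to 93, then reassigned to 66.
Step 2: compute() is called after the reassignment, so it looks up the current global price = 66.
Step 3: result = 66

The answer is 66.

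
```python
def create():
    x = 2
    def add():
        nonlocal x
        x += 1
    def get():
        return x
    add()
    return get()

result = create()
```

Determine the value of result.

Step 1: x = 2. add() modifies it via nonlocal, get() reads it.
Step 2: add() makes x = 2 + 1 = 3.
Step 3: get() returns 3. result = 3

The answer is 3.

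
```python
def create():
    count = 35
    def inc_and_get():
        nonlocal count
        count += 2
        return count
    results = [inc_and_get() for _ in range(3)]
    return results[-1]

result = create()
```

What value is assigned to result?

Step 1: count = 35.
Step 2: Three calls to inc_and_get(), each adding 2.
Step 3: Last value = 35 + 2 * 3 = 41

The answer is 41.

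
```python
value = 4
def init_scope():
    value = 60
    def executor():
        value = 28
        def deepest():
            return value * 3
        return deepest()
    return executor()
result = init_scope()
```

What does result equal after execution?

Step 1: deepest() looks up value through LEGB: not local, finds value = 28 in enclosing executor().
Step 2: Returns 28 * 3 = 84.
Step 3: result = 84

The answer is 84.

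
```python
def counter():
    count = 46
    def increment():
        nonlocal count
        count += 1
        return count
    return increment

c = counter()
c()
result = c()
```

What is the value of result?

Step 1: counter() creates closure with count = 46.
Step 2: Each c() call increments count via nonlocal. After 2 calls: 46 + 2 = 48.
Step 3: result = 48

The answer is 48.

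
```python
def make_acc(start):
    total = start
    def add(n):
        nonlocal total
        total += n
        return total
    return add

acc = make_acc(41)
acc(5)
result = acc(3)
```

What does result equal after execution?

Step 1: make_acc(41) creates closure with total = 41.
Step 2: First acc(5): total = 41 + 5 = 46.
Step 3: Second acc(3): total = 46 + 3 = 49. result = 49

The answer is 49.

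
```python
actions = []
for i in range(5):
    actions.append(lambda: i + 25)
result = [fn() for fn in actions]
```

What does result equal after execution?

Step 1: All lambdas capture i by reference. After the loop, i = 4.
Step 2: Each call returns 4 + 25 = 29.
Step 3: result = [29, 29, 29, 29, 29]

The answer is [29, 29, 29, 29, 29].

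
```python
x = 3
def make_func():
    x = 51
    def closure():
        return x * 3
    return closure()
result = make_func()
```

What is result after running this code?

Step 1: make_func() shadows global x with x = 51.
Step 2: closure() finds x = 51 in enclosing scope, computes 51 * 3 = 153.
Step 3: result = 153

The answer is 153.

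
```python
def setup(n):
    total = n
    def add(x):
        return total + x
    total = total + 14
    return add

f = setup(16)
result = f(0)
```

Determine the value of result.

Step 1: setup(16) sets total = 16, then total = 16 + 14 = 30.
Step 2: Closures capture by reference, so add sees total = 30.
Step 3: f(0) returns 30 + 0 = 30

The answer is 30.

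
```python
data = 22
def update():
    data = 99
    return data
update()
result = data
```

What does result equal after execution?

Step 1: Global data = 22.
Step 2: update() creates local data = 99 (shadow, not modification).
Step 3: After update() returns, global data is unchanged. result = 22

The answer is 22.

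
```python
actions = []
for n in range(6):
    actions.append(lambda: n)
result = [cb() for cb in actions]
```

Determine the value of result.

Step 1: All 6 lambdas share the same variable n.
Step 2: After the loop, n = 5.
Step 3: Each call returns 5. result = [5, 5, 5, 5, 5, 5]

The answer is [5, 5, 5, 5, 5, 5].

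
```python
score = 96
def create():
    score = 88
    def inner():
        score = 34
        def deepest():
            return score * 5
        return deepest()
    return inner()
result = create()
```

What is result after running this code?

Step 1: deepest() looks up score through LEGB: not local, finds score = 34 in enclosing inner().
Step 2: Returns 34 * 5 = 170.
Step 3: result = 170

The answer is 170.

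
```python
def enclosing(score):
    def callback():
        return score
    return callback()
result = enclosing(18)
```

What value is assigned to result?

Step 1: enclosing(18) binds parameter score = 18.
Step 2: callback() looks up score in enclosing scope and finds the parameter score = 18.
Step 3: result = 18

The answer is 18.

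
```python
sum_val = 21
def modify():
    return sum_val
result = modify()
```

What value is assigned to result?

Step 1: sum_val = 21 is defined in the global scope.
Step 2: modify() looks up sum_val. No local sum_val exists, so Python checks the global scope via LEGB rule and finds sum_val = 21.
Step 3: result = 21

The answer is 21.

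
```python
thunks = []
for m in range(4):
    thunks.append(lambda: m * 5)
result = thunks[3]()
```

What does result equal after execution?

Step 1: All lambdas reference the same variable m (late binding).
Step 2: After the loop, m = 3. Every lambda returns m * 5.
Step 3: thunks[3]() = 3 * 5 = 15

The answer is 15.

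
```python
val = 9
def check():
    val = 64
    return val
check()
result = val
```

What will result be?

Step 1: Global val = 9.
Step 2: check() creates local val = 64 (shadow, not modification).
Step 3: After check() returns, global val is unchanged. result = 9

The answer is 9.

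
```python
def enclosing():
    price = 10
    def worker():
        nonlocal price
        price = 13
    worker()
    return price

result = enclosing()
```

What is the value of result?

Step 1: enclosing() sets price = 10.
Step 2: worker() uses nonlocal to reassign price = 13.
Step 3: result = 13

The answer is 13.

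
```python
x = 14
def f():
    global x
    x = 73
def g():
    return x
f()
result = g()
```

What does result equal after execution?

Step 1: x = 14.
Step 2: f() sets global x = 73.
Step 3: g() reads global x = 73. result = 73

The answer is 73.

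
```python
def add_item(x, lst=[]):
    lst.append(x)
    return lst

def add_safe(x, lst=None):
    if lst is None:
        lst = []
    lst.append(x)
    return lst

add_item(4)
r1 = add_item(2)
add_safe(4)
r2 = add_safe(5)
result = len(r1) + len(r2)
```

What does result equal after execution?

Step 1: add_item shares mutable default: after 2 calls, lst = [4, 2], len = 2.
Step 2: add_safe creates fresh list each time: r2 = [5], len = 1.
Step 3: result = 2 + 1 = 3

The answer is 3.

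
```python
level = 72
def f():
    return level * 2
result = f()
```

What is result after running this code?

Step 1: level = 72 is defined globally.
Step 2: f() looks up level from global scope = 72, then computes 72 * 2 = 144.
Step 3: result = 144

The answer is 144.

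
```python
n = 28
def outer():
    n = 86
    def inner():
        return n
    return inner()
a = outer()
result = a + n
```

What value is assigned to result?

Step 1: outer() has local n = 86. inner() reads from enclosing.
Step 2: outer() returns 86. Global n = 28 unchanged.
Step 3: result = 86 + 28 = 114

The answer is 114.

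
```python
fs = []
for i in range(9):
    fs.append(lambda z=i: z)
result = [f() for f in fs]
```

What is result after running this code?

Step 1: Default arg z=i captures i at each iteration.
Step 2: Each lambda has its own default: 0, 1, ..., 8.
Step 3: result = [0, 1, 2, 3, 4, 5, 6, 7, 8]

The answer is [0, 1, 2, 3, 4, 5, 6, 7, 8].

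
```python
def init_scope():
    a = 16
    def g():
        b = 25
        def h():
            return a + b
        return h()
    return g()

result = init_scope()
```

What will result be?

Step 1: init_scope() defines a = 16. g() defines b = 25.
Step 2: h() accesses both from enclosing scopes: a = 16, b = 25.
Step 3: result = 16 + 25 = 41

The answer is 41.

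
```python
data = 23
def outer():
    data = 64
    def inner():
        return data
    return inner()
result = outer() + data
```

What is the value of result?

Step 1: Global data = 23. outer() shadows with data = 64.
Step 2: inner() returns enclosing data = 64. outer() = 64.
Step 3: result = 64 + global data (23) = 87

The answer is 87.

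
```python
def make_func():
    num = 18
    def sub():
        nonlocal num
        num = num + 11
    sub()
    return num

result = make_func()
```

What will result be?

Step 1: make_func() sets num = 18.
Step 2: sub() uses nonlocal to modify num in make_func's scope: num = 18 + 11 = 29.
Step 3: make_func() returns the modified num = 29

The answer is 29.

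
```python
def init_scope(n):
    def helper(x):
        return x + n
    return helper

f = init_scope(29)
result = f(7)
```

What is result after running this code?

Step 1: init_scope(29) creates a closure that captures n = 29.
Step 2: f(7) calls the closure with x = 7, returning 7 + 29 = 36.
Step 3: result = 36

The answer is 36.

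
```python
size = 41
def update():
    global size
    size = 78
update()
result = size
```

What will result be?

Step 1: size = 41 globally.
Step 2: update() declares global size and sets it to 78.
Step 3: After update(), global size = 78. result = 78

The answer is 78.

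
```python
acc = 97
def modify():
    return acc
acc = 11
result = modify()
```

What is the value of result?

Step 1: acc is first set to 97, then reassigned to 11.
Step 2: modify() is called after the reassignment, so it looks up the current global acc = 11.
Step 3: result = 11

The answer is 11.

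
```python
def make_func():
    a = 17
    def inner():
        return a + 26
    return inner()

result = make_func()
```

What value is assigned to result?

Step 1: make_func() defines a = 17.
Step 2: inner() reads a = 17 from enclosing scope, returns 17 + 26 = 43.
Step 3: result = 43

The answer is 43.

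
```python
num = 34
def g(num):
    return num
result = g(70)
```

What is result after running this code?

Step 1: Global num = 34.
Step 2: g(70) takes parameter num = 70, which shadows the global.
Step 3: result = 70

The answer is 70.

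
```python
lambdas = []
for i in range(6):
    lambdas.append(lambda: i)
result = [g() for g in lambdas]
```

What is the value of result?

Step 1: All 6 lambdas share the same variable i.
Step 2: After the loop, i = 5.
Step 3: Each call returns 5. result = [5, 5, 5, 5, 5, 5]

The answer is [5, 5, 5, 5, 5, 5].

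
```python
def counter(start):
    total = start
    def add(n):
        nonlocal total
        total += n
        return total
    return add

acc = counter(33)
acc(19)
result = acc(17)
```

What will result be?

Step 1: counter(33) creates closure with total = 33.
Step 2: First acc(19): total = 33 + 19 = 52.
Step 3: Second acc(17): total = 52 + 17 = 69. result = 69

The answer is 69.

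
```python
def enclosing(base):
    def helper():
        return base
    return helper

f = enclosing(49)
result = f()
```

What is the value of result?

Step 1: enclosing(49) creates closure capturing base = 49.
Step 2: f() returns the captured base = 49.
Step 3: result = 49

The answer is 49.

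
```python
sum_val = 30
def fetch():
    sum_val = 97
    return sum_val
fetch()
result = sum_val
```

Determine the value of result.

Step 1: Global sum_val = 30.
Step 2: fetch() creates local sum_val = 97 (shadow, not modification).
Step 3: After fetch() returns, global sum_val is unchanged. result = 30

The answer is 30.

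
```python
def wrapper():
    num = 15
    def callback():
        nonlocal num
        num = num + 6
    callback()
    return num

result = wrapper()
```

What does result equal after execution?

Step 1: wrapper() sets num = 15.
Step 2: callback() uses nonlocal to modify num in wrapper's scope: num = 15 + 6 = 21.
Step 3: wrapper() returns the modified num = 21

The answer is 21.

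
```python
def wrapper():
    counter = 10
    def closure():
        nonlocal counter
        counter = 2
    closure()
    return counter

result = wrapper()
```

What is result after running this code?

Step 1: wrapper() sets counter = 10.
Step 2: closure() uses nonlocal to reassign counter = 2.
Step 3: result = 2

The answer is 2.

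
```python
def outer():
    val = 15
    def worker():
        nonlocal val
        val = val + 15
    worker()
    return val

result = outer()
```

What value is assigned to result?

Step 1: outer() sets val = 15.
Step 2: worker() uses nonlocal to modify val in outer's scope: val = 15 + 15 = 30.
Step 3: outer() returns the modified val = 30

The answer is 30.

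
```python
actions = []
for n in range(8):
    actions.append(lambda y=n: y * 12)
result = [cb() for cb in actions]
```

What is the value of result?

Step 1: Default arg y=n captures n at each iteration.
Step 2: actions[k] has y defaulting to k, returns k * 12.
Step 3: result = [0, 12, 24, 36, 48, 60, 72, 84]

The answer is [0, 12, 24, 36, 48, 60, 72, 84].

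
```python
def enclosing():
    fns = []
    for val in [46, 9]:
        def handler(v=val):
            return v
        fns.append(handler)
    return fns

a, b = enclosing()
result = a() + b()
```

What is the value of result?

Step 1: Default argument v=val captures val at each iteration.
Step 2: a() returns 46 (captured at first iteration), b() returns 9 (captured at second).
Step 3: result = 46 + 9 = 55

The answer is 55.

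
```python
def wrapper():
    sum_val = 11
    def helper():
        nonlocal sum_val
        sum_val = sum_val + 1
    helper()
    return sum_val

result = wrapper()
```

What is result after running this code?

Step 1: wrapper() sets sum_val = 11.
Step 2: helper() uses nonlocal to modify sum_val in wrapper's scope: sum_val = 11 + 1 = 12.
Step 3: wrapper() returns the modified sum_val = 12

The answer is 12.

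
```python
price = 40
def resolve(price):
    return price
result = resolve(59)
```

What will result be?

Step 1: Global price = 40.
Step 2: resolve(59) takes parameter price = 59, which shadows the global.
Step 3: result = 59

The answer is 59.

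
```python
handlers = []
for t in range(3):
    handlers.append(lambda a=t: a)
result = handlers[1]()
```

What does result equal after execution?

Step 1: Default argument a=t captures t's value at each iteration.
Step 2: handlers[1] captured a = 1 when t was 1.
Step 3: result = 1

The answer is 1.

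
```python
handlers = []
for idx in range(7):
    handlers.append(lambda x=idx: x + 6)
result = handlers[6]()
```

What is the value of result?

Step 1: Default argument x=idx captures idx's value at definition time.
Step 2: handlers[6] was defined when idx = 6, so x defaults to 6.
Step 3: result = 6 + 6 = 12 (default arg fixes the late binding issue)

The answer is 12.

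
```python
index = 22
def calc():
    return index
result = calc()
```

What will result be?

Step 1: index = 22 is defined in the global scope.
Step 2: calc() looks up index. No local index exists, so Python checks the global scope via LEGB rule and finds index = 22.
Step 3: result = 22

The answer is 22.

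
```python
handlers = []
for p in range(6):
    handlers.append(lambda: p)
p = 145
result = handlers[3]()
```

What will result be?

Step 1: Lambdas capture the variable p by reference, not by value.
Step 2: After the loop, p is reassigned to 145.
Step 3: handlers[3]() looks up the current p = 145. result = 145

The answer is 145.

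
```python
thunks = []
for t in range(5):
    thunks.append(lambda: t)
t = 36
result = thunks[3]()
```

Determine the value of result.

Step 1: Lambdas capture the variable t by reference, not by value.
Step 2: After the loop, t is reassigned to 36.
Step 3: thunks[3]() looks up the current t = 36. result = 36

The answer is 36.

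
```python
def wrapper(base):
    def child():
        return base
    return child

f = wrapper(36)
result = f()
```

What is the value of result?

Step 1: wrapper(36) creates closure capturing base = 36.
Step 2: f() returns the captured base = 36.
Step 3: result = 36

The answer is 36.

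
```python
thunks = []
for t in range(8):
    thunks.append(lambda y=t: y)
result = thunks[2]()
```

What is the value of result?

Step 1: Default argument y=t captures t's value at each iteration.
Step 2: thunks[2] captured y = 2 when t was 2.
Step 3: result = 2

The answer is 2.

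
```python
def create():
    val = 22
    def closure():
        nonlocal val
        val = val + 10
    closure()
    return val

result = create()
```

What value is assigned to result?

Step 1: create() sets val = 22.
Step 2: closure() uses nonlocal to modify val in create's scope: val = 22 + 10 = 32.
Step 3: create() returns the modified val = 32

The answer is 32.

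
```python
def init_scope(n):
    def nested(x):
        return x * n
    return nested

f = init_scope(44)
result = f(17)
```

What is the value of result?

Step 1: init_scope(44) creates a closure capturing n = 44.
Step 2: f(17) computes 17 * 44 = 748.
Step 3: result = 748

The answer is 748.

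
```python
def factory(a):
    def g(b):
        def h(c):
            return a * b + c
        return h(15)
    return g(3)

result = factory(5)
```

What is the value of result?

Step 1: a = 5, b = 3, c = 15.
Step 2: h() computes a * b + c = 5 * 3 + 15 = 30.
Step 3: result = 30

The answer is 30.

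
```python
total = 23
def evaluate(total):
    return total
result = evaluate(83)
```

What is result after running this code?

Step 1: Global total = 23.
Step 2: evaluate(83) takes parameter total = 83, which shadows the global.
Step 3: result = 83

The answer is 83.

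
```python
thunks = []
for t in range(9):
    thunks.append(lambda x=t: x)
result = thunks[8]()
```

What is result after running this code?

Step 1: Default argument x=t captures t's value at each iteration.
Step 2: thunks[8] captured x = 8 when t was 8.
Step 3: result = 8

The answer is 8.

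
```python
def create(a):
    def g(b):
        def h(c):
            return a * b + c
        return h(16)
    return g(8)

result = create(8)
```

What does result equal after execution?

Step 1: a = 8, b = 8, c = 16.
Step 2: h() computes a * b + c = 8 * 8 + 16 = 80.
Step 3: result = 80

The answer is 80.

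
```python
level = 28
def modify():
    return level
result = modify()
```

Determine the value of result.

Step 1: level = 28 is defined in the global scope.
Step 2: modify() looks up level. No local level exists, so Python checks the global scope via LEGB rule and finds level = 28.
Step 3: result = 28

The answer is 28.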